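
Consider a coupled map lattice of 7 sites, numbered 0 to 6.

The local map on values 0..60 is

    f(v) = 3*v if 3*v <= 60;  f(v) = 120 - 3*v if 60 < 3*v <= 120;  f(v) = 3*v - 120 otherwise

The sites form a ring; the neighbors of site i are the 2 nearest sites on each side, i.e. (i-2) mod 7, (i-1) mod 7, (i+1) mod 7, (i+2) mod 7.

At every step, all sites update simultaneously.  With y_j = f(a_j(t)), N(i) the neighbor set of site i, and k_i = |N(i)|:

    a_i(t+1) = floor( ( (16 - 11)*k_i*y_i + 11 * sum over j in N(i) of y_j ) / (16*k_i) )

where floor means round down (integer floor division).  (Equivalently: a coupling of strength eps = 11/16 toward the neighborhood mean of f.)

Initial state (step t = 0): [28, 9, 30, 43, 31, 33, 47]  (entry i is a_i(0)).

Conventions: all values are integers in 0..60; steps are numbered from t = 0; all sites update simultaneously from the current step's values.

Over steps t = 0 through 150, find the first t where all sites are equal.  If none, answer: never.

Simulating step by step:
t=0: [28, 9, 30, 43, 31, 33, 47]  (not all equal)
t=1: [28, 24, 26, 20, 22, 22, 25]  (not all equal)
t=2: [43, 46, 47, 52, 51, 50, 47]  (not all equal)
t=3: [18, 20, 23, 28, 28, 26, 22]  (not all equal)
t=4: [52, 52, 47, 43, 42, 44, 49]  (not all equal)
t=5: [27, 27, 21, 15, 13, 17, 23]  (not all equal)
t=6: [46, 45, 45, 46, 47, 45, 44]  (not all equal)
t=7: [15, 15, 17, 16, 16, 16, 15]  (not all equal)
t=8: [46, 46, 47, 48, 48, 46, 46]  (not all equal)
t=9: [18, 19, 21, 21, 21, 20, 19]  (not all equal)
t=10: [56, 56, 56, 57, 57, 57, 57]  (not all equal)
t=11: [49, 49, 49, 49, 50, 50, 49]  (not all equal)
t=12: [27, 27, 27, 28, 28, 28, 28]  (not all equal)
t=13: [37, 37, 37, 37, 36, 36, 37]  (not all equal)
t=14: [9, 9, 9, 10, 10, 10, 10]  (not all equal)
t=15: [28, 28, 28, 28, 29, 29, 28]  (not all equal)
t=16: [35, 36, 35, 34, 34, 34, 34]  (not all equal)
t=17: [15, 15, 15, 16, 17, 17, 16]  (not all equal)
t=18: [46, 46, 46, 48, 48, 48, 48]  (not all equal)
t=19: [20, 20, 20, 21, 22, 22, 21]  (not all equal)
t=20: [58, 58, 58, 57, 56, 56, 57]  (not all equal)
t=21: [52, 52, 52, 51, 50, 50, 51]  (not all equal)
t=22: [34, 34, 34, 33, 32, 32, 33]  (not all equal)
t=23: [19, 19, 19, 21, 21, 21, 21]  (not all equal)
t=24: [57, 57, 57, 57, 57, 57, 57]  (all equal)

Answer: 24
Key observation: Synchronization is absorbing here: once all sites are equal they stay equal, and step 24 is the first all-equal step.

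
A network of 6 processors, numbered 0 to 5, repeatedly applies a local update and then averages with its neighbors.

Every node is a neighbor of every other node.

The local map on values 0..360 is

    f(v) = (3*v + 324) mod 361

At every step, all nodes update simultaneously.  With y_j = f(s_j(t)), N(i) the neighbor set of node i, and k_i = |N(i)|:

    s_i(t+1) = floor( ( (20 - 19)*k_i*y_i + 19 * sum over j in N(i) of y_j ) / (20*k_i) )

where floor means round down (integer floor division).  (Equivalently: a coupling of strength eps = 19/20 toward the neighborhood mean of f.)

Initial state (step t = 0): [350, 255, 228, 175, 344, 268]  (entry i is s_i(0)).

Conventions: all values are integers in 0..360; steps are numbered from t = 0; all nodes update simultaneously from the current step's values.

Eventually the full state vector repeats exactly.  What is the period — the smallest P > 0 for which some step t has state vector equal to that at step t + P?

Answer: 4
Key observation: The state at step 68, [95, 65, 95, 95, 95, 65], reappears at step 72 — and no state repeats earlier — so the cycle the system enters has period 4.

Derivation:
t=0: [350, 255, 228, 175, 344, 268]
t=1: [154, 194, 155, 177, 157, 189]
t=2: [122, 105, 121, 112, 120, 107]
t=3: [303, 310, 303, 307, 304, 309]
t=4: [160, 157, 160, 158, 159, 157]
t=5: [76, 78, 76, 77, 77, 78]
t=6: [194, 193, 194, 194, 194, 193]
t=7: [182, 183, 182, 182, 182, 183]
t=8: [149, 148, 149, 149, 149, 148]
t=9: [47, 48, 47, 47, 47, 48]
t=10: [105, 104, 105, 105, 105, 104]
t=11: [276, 277, 276, 276, 276, 277]
t=12: [70, 69, 70, 70, 70, 69]
t=13: [171, 172, 171, 171, 171, 172]
t=14: [116, 115, 116, 116, 116, 115]
t=15: [309, 310, 309, 309, 309, 310]
t=16: [169, 168, 169, 169, 169, 168]
t=17: [107, 108, 107, 107, 107, 108]
t=18: [285, 284, 285, 285, 285, 284]
t=19: [94, 95, 94, 94, 94, 95]
t=20: [246, 245, 246, 246, 246, 245]
t=21: [338, 339, 338, 338, 338, 339]
t=22: [256, 255, 256, 256, 256, 255]
t=23: [7, 8, 7, 7, 7, 8]
t=24: [346, 345, 346, 346, 346, 345]
t=25: [277, 278, 277, 277, 277, 278]
t=26: [73, 72, 73, 73, 73, 72]
t=27: [180, 181, 180, 180, 180, 181]
t=28: [143, 142, 143, 143, 143, 142]
t=29: [29, 30, 29, 29, 29, 30]
t=30: [51, 50, 51, 51, 51, 50]
t=31: [114, 115, 114, 114, 114, 115]
t=32: [306, 305, 306, 306, 306, 305]
t=33: [157, 158, 157, 157, 157, 158]
t=34: [74, 73, 74, 74, 74, 73]
t=35: [183, 184, 183, 183, 183, 184]
t=36: [152, 151, 152, 152, 152, 151]
t=37: [56, 57, 56, 56, 56, 57]
t=38: [132, 131, 132, 132, 132, 131]
t=39: [357, 358, 357, 357, 357, 358]
t=40: [313, 312, 313, 313, 313, 312]
t=41: [178, 179, 178, 178, 178, 179]
t=42: [137, 136, 137, 137, 137, 136]
t=43: [11, 12, 11, 11, 11, 12]
t=44: [358, 357, 358, 358, 358, 357]
t=45: [313, 314, 313, 313, 313, 314]
t=46: [181, 180, 181, 181, 181, 180]
t=47: [143, 144, 143, 143, 143, 144]
t=48: [32, 31, 32, 32, 32, 31]
t=49: [57, 58, 57, 57, 57, 58]
t=50: [135, 134, 135, 135, 135, 134]
t=51: [5, 6, 5, 5, 5, 6]
t=52: [340, 339, 340, 340, 340, 339]
t=53: [259, 260, 259, 259, 259, 260]
t=54: [19, 18, 19, 19, 19, 18]
t=55: [18, 19, 18, 18, 18, 19]
t=56: [18, 17, 18, 18, 18, 17]
t=57: [15, 16, 15, 15, 15, 16]
t=58: [9, 8, 9, 9, 9, 8]
t=59: [349, 350, 349, 349, 349, 350]
t=60: [289, 288, 289, 289, 289, 288]
t=61: [106, 107, 106, 106, 106, 107]
t=62: [282, 281, 282, 282, 282, 281]
t=63: [85, 86, 85, 85, 85, 86]
t=64: [219, 218, 219, 219, 219, 218]
t=65: [257, 258, 257, 257, 257, 258]
t=66: [13, 12, 13, 13, 13, 12]
t=67: [138, 87, 138, 138, 138, 87]
t=68: [95, 65, 95, 95, 95, 65]
t=69: [213, 226, 213, 213, 213, 226]
t=70: [255, 250, 255, 255, 255, 250]
t=71: [137, 89, 137, 137, 137, 89]
t=72: [95, 65, 95, 95, 95, 65]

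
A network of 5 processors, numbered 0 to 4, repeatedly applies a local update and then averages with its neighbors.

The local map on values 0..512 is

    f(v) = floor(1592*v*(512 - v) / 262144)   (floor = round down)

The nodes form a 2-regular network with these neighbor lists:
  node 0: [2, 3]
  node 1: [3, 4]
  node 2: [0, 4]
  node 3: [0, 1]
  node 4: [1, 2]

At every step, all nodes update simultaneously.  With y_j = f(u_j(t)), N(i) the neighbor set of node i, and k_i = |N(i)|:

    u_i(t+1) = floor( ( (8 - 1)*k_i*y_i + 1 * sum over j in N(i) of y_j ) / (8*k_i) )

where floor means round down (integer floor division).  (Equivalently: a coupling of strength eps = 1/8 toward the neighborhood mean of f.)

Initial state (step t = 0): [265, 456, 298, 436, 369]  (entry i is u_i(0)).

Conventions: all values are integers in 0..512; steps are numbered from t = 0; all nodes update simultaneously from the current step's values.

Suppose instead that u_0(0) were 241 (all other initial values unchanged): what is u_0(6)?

Answer: u_0(6) = 315
Key observation: This trace re-runs the system from the modified initial state.

Derivation:
t=0: [241, 456, 298, 436, 369]
t=1: [383, 168, 383, 210, 313]
t=2: [305, 353, 304, 377, 371]
t=3: [378, 336, 379, 315, 322]
t=4: [311, 360, 310, 370, 366]
t=5: [375, 330, 376, 323, 328]
t=6: [315, 364, 313, 366, 362]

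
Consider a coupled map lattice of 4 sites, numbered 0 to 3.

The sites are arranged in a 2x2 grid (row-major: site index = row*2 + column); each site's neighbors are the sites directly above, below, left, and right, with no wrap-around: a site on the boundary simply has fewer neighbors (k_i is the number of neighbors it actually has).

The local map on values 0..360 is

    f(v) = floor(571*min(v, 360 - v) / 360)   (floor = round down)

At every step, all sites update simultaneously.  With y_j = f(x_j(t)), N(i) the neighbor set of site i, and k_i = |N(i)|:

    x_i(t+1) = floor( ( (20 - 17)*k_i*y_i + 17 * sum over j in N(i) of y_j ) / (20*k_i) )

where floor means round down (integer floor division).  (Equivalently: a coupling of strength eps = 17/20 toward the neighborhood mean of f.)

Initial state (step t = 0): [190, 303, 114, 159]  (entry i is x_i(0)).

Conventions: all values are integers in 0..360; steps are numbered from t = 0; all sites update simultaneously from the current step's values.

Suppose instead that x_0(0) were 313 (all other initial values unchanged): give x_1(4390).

Simulating step by step:
t=0: [313, 303, 114, 159]
t=1: [125, 152, 165, 152]
t=2: [243, 222, 225, 249]
t=3: [211, 186, 185, 210]
t=4: [270, 242, 242, 270]
t=5: [180, 148, 148, 180]
t=6: [241, 277, 277, 241]
t=7: [139, 179, 179, 139]
t=8: [273, 229, 229, 273]
t=9: [196, 147, 147, 196]
t=10: [237, 255, 255, 237]
t=11: [170, 190, 190, 170]
t=12: [269, 269, 269, 269]
t=13: [144, 144, 144, 144]
t=14: [228, 228, 228, 228]
t=15: [209, 209, 209, 209]
t=16: [239, 239, 239, 239]
t=17: [191, 191, 191, 191]
t=18: [268, 268, 268, 268]
t=19: [145, 145, 145, 145]
t=20: [229, 229, 229, 229]
t=21: [207, 207, 207, 207]
t=22: [242, 242, 242, 242]
t=23: [187, 187, 187, 187]
t=24: [274, 274, 274, 274]
t=25: [136, 136, 136, 136]
t=26: [215, 215, 215, 215]
t=27: [229, 229, 229, 229]

Answer: x_1(4390) = 242
Key observation: The state at step 20, [229, 229, 229, 229], reappears at step 27: the system is in a cycle of period 7 from step 20 on.  Therefore the state at step 4390 equals the state at step 20 + ((4390 - 20) mod 7) = 22, which is [242, 242, 242, 242].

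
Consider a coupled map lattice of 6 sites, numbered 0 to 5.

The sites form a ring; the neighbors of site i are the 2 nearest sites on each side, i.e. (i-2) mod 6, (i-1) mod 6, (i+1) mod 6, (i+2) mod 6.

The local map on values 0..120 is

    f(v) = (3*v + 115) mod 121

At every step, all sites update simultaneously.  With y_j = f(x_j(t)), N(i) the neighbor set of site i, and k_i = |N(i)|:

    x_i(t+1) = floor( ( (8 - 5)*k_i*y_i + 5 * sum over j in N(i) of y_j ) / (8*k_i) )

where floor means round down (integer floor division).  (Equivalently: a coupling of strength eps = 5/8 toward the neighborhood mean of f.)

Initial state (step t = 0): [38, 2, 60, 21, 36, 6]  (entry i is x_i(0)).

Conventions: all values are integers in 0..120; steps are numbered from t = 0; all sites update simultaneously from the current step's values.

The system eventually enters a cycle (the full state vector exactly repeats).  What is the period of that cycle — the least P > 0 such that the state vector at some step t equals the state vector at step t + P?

Answer: 5
Key observation: The state at step 39, [75, 77, 80, 78, 77, 73], reappears at step 44 — and no state repeats earlier — so the cycle the system enters has period 5.

Derivation:
t=0: [38, 2, 60, 21, 36, 6]
t=1: [66, 35, 61, 47, 74, 46]
t=2: [67, 60, 64, 46, 59, 47]
t=3: [56, 45, 53, 32, 44, 34]
t=4: [37, 43, 34, 55, 42, 58]
t=5: [80, 45, 77, 55, 89, 59]
t=6: [70, 50, 66, 42, 54, 46]
t=7: [53, 53, 67, 66, 57, 44]
t=8: [36, 40, 55, 50, 44, 29]
t=9: [75, 80, 52, 45, 40, 68]
t=10: [88, 75, 62, 55, 75, 80]
t=11: [63, 72, 61, 71, 72, 81]
t=12: [77, 83, 71, 86, 83, 94]
t=13: [58, 36, 50, 22, 36, 30]
t=14: [66, 71, 57, 71, 71, 80]
t=15: [78, 81, 67, 83, 81, 93]
t=16: [92, 76, 80, 53, 76, 64]
t=17: [69, 75, 83, 71, 75, 65]
t=18: [71, 73, 56, 73, 73, 82]
t=19: [86, 87, 71, 88, 87, 101]
t=20: [29, 30, 40, 32, 30, 28]
t=21: [86, 88, 95, 90, 88, 82]
t=22: [33, 35, 23, 37, 35, 54]
t=23: [81, 83, 85, 85, 83, 75]
t=24: [60, 36, 22, 19, 36, 56]
t=25: [67, 70, 70, 66, 70, 63]
t=26: [76, 76, 79, 75, 76, 71]
t=27: [100, 99, 103, 98, 99, 94]
t=28: [49, 48, 53, 47, 48, 43]
t=29: [18, 17, 22, 15, 17, 11]
t=30: [45, 44, 50, 42, 44, 37]
t=31: [24, 41, 30, 66, 41, 60]
t=32: [82, 86, 89, 84, 86, 77]
t=33: [66, 42, 29, 23, 42, 61]
t=34: [85, 87, 88, 82, 87, 79]
t=35: [26, 44, 29, 68, 44, 65]
t=36: [51, 48, 55, 53, 48, 50]
t=37: [24, 24, 28, 26, 24, 23]
t=38: [67, 68, 71, 69, 68, 65]
t=39: [75, 77, 80, 78, 77, 73]
t=40: [101, 103, 106, 104, 103, 99]
t=41: [58, 60, 63, 61, 60, 56]
t=42: [50, 52, 55, 53, 52, 48]
t=43: [26, 28, 31, 29, 28, 24]
t=44: [75, 77, 80, 78, 77, 73]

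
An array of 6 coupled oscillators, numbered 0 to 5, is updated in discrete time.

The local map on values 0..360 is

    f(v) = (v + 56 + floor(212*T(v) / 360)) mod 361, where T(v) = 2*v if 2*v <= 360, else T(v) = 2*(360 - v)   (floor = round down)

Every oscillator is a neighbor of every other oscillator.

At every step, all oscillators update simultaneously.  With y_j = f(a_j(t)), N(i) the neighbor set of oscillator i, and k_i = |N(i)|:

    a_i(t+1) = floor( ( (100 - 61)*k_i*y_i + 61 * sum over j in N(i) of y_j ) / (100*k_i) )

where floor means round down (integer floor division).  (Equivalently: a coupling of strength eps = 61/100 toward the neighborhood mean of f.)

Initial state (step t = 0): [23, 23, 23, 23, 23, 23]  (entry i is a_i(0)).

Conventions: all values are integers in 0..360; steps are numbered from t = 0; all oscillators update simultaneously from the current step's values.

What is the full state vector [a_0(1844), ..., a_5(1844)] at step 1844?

Simulating step by step:
t=0: [23, 23, 23, 23, 23, 23]
t=1: [106, 106, 106, 106, 106, 106]
t=2: [286, 286, 286, 286, 286, 286]
t=3: [68, 68, 68, 68, 68, 68]
t=4: [204, 204, 204, 204, 204, 204]
t=5: [82, 82, 82, 82, 82, 82]
t=6: [234, 234, 234, 234, 234, 234]
t=7: [77, 77, 77, 77, 77, 77]
t=8: [223, 223, 223, 223, 223, 223]
t=9: [79, 79, 79, 79, 79, 79]
t=10: [228, 228, 228, 228, 228, 228]
t=11: [78, 78, 78, 78, 78, 78]
t=12: [225, 225, 225, 225, 225, 225]
t=13: [79, 79, 79, 79, 79, 79]

Answer: [225, 225, 225, 225, 225, 225]
Key observation: The state at step 9, [79, 79, 79, 79, 79, 79], reappears at step 13: the system is in a cycle of period 4 from step 9 on.  Therefore the state at step 1844 equals the state at step 9 + ((1844 - 9) mod 4) = 12, which is [225, 225, 225, 225, 225, 225].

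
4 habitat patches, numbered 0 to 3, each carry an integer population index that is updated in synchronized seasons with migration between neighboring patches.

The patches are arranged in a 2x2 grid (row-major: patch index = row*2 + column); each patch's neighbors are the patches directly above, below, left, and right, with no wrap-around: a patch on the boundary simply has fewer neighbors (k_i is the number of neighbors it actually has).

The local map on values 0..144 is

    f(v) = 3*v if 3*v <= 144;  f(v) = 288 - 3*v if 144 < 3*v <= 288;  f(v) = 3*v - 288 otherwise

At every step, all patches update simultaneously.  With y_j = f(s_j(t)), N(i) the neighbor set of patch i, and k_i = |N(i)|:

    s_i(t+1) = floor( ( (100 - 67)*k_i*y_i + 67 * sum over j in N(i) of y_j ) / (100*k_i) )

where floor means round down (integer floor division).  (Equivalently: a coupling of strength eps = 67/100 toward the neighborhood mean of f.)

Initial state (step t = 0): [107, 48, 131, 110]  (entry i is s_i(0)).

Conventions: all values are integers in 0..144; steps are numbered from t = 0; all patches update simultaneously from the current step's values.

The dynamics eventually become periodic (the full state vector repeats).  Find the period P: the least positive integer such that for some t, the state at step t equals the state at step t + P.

Answer: 4
Key observation: The state at step 97, [47, 26, 24, 48], reappears at step 101 — and no state repeats earlier — so the cycle the system enters has period 4.

Derivation:
t=0: [107, 48, 131, 110]
t=1: [94, 72, 59, 97]
t=2: [63, 26, 39, 62]
t=3: [97, 93, 105, 98]
t=4: [13, 5, 11, 14]
t=5: [28, 32, 38, 29]
t=6: [98, 88, 94, 99]
t=7: [12, 12, 7, 13]
t=8: [30, 37, 32, 31]
t=9: [99, 97, 92, 100]
t=10: [7, 8, 10, 8]
t=11: [25, 22, 24, 26]
t=12: [70, 73, 75, 71]
t=13: [69, 74, 72, 68]
t=14: [72, 77, 79, 73]
t=15: [59, 66, 64, 58]
t=16: [98, 105, 107, 99]
t=17: [22, 13, 15, 23]
t=18: [49, 58, 60, 50]
t=19: [120, 131, 129, 119]
t=20: [92, 81, 79, 91]
t=21: [36, 23, 25, 37]
t=22: [83, 96, 98, 84]
t=23: [14, 25, 27, 13]
t=24: [66, 51, 53, 65]
t=25: [118, 105, 103, 119]
t=26: [37, 54, 52, 38]
t=27: [123, 116, 118, 124]
t=28: [68, 75, 77, 69]
t=29: [67, 76, 74, 66]
t=30: [70, 79, 81, 71]
t=31: [57, 68, 66, 56]
t=32: [96, 107, 109, 97]
t=33: [24, 11, 13, 25]
t=34: [47, 60, 62, 48]
t=35: [116, 131, 129, 117]
t=36: [88, 75, 73, 89]
t=37: [52, 35, 37, 51]
t=38: [115, 124, 126, 116]
t=39: [77, 66, 68, 78]
t=40: [77, 66, 64, 76]
t=41: [81, 68, 70, 82]
t=42: [69, 56, 54, 68]
t=43: [109, 94, 96, 110]
t=44: [14, 29, 27, 15]
t=45: [70, 57, 55, 71]
t=46: [106, 89, 91, 105]
t=47: [21, 26, 24, 20]
t=48: [71, 66, 64, 70]
t=49: [87, 80, 82, 88]
t=50: [39, 32, 30, 38]
t=51: [100, 109, 107, 99]
t=52: [28, 19, 17, 27]
t=53: [63, 74, 72, 62]
t=54: [78, 89, 91, 79]
t=55: [29, 42, 40, 28]
t=56: [111, 98, 96, 110]
t=57: [16, 31, 29, 15]
t=58: [76, 61, 59, 75]
t=59: [92, 75, 77, 93]
t=60: [44, 27, 25, 43]
t=61: [95, 114, 112, 94]
t=62: [35, 20, 18, 36]
t=63: [72, 91, 89, 73]
t=64: [35, 52, 54, 34]
t=65: [121, 112, 110, 120]
t=66: [54, 65, 63, 53]
t=67: [105, 116, 118, 106]
t=68: [51, 38, 40, 52]
t=69: [122, 127, 129, 121]
t=70: [90, 81, 83, 89]
t=71: [34, 27, 25, 35]
t=72: [85, 96, 94, 86]
t=73: [12, 21, 23, 11]
t=74: [56, 43, 45, 55]
t=75: [128, 123, 125, 129]
t=76: [87, 92, 94, 88]
t=77: [14, 21, 19, 13]
t=78: [54, 47, 45, 53]
t=79: [134, 131, 129, 135]
t=80: [105, 112, 110, 106]
t=81: [39, 34, 32, 40]
t=82: [104, 113, 111, 105]
t=83: [40, 33, 31, 41]
t=84: [103, 114, 112, 104]
t=85: [41, 32, 30, 42]
t=86: [102, 115, 113, 103]
t=87: [42, 31, 29, 43]
t=88: [101, 116, 114, 102]
t=89: [43, 30, 28, 44]
t=90: [100, 117, 115, 101]
t=91: [44, 29, 27, 45]
t=92: [99, 118, 116, 100]
t=93: [45, 28, 26, 46]
t=94: [98, 119, 117, 99]
t=95: [46, 27, 25, 47]
t=96: [97, 120, 118, 98]
t=97: [47, 26, 24, 48]
t=98: [96, 121, 119, 97]
t=99: [48, 25, 23, 49]
t=100: [95, 120, 118, 94]
t=101: [47, 26, 24, 48]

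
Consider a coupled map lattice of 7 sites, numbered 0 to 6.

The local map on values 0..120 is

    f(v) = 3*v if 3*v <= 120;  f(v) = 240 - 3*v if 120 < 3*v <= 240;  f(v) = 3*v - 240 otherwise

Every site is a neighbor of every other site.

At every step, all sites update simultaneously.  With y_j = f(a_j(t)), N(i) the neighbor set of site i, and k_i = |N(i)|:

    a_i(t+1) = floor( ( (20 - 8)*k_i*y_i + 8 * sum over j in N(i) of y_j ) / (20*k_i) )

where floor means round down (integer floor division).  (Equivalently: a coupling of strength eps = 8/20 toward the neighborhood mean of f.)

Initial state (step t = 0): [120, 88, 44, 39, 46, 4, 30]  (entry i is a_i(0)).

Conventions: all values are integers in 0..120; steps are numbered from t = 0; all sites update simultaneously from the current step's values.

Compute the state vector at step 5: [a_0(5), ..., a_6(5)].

Answer: [55, 42, 88, 68, 79, 40, 93]

Derivation:
t=0: [120, 88, 44, 39, 46, 4, 30]
t=1: [102, 51, 95, 100, 92, 44, 86]
t=2: [63, 74, 52, 60, 47, 85, 37]
t=3: [56, 38, 74, 61, 82, 37, 88]
t=4: [65, 87, 36, 57, 30, 86, 39]
t=5: [55, 42, 88, 68, 79, 40, 93]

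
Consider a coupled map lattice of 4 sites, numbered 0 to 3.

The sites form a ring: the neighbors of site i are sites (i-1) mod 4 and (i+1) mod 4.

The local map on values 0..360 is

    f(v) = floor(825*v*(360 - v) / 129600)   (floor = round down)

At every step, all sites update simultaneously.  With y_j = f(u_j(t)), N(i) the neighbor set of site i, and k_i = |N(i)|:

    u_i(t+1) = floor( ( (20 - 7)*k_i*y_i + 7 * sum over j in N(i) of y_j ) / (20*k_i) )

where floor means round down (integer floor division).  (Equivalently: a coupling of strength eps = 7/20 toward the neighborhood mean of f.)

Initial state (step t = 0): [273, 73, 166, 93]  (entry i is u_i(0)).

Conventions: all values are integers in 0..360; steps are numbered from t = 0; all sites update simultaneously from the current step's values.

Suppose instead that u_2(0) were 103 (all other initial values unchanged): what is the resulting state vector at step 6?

Answer: [202, 202, 202, 202]
Key observation: This trace re-runs the system from the modified initial state.

Derivation:
t=0: [273, 73, 103, 93]
t=1: [149, 142, 160, 158]
t=2: [200, 198, 201, 202]
t=3: [203, 203, 203, 203]
t=4: [202, 202, 202, 202]
t=5: [203, 203, 203, 203]
t=6: [202, 202, 202, 202]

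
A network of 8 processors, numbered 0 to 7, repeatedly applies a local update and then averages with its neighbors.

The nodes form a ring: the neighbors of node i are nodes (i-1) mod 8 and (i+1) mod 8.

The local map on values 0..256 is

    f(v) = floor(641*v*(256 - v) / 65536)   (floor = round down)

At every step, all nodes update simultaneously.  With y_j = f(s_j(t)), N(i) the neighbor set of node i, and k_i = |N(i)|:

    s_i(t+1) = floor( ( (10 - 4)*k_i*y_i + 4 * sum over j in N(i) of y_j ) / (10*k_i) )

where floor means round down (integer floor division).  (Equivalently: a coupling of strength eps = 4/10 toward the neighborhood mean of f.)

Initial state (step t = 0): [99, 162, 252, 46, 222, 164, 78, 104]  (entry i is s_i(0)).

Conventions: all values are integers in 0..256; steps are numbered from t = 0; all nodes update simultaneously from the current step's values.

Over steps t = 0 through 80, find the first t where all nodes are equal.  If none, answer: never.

Answer: never
Key observation: The state at step 5 reappears at step 7 — the system is in a cycle of period 2 from step 5 on.  No step 0..7 is synchronized, and the cycle repeats forever, so no step up to 80 (or ever) has all nodes equal.

Derivation:
t=0: [99, 162, 252, 46, 222, 164, 78, 104]  (not all equal)
t=1: [151, 121, 53, 72, 92, 129, 141, 149]  (not all equal)
t=2: [155, 147, 120, 127, 146, 157, 157, 155]  (not all equal)
t=3: [153, 156, 158, 159, 156, 153, 152, 152]  (not all equal)
t=4: [153, 152, 151, 150, 152, 153, 154, 154]  (not all equal)
t=5: [153, 154, 154, 154, 154, 153, 153, 153]  (not all equal)
t=6: [153, 153, 153, 153, 153, 153, 154, 154]  (not all equal)
t=7: [153, 154, 154, 154, 154, 153, 153, 153]  (not all equal)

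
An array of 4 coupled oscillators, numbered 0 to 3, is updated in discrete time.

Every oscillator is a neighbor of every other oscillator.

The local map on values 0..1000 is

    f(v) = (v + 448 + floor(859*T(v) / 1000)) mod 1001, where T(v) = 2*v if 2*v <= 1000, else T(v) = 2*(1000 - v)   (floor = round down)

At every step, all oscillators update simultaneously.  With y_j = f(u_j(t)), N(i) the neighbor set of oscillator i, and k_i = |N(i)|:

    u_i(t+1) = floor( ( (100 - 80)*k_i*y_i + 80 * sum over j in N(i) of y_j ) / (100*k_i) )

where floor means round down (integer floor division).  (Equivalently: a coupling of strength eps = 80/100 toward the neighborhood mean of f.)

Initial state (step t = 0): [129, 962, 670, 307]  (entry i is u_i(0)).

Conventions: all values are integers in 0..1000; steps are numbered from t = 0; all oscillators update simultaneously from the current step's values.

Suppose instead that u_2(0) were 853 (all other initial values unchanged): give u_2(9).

Simulating step by step:
t=0: [129, 962, 853, 307]
t=1: [508, 529, 524, 542]
t=2: [786, 787, 786, 787]
t=3: [599, 599, 599, 599]
t=4: [734, 734, 734, 734]
t=5: [637, 637, 637, 637]
t=6: [707, 707, 707, 707]
t=7: [657, 657, 657, 657]
t=8: [693, 693, 693, 693]
t=9: [667, 667, 667, 667]

Answer: u_2(9) = 667
Key observation: This trace re-runs the system from the modified initial state.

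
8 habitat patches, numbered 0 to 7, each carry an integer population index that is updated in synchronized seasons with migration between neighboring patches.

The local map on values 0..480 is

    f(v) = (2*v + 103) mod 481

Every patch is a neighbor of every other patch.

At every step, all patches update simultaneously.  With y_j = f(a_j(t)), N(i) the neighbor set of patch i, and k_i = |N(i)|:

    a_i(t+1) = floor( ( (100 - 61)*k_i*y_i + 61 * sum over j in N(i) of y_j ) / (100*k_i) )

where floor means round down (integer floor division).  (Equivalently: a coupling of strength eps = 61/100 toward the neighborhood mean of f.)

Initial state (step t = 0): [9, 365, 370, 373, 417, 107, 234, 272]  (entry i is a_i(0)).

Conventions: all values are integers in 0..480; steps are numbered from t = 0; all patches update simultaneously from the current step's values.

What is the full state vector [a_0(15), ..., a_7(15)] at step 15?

Simulating step by step:
t=0: [9, 365, 370, 373, 417, 107, 234, 272]
t=1: [231, 301, 304, 305, 332, 290, 221, 244]
t=2: [150, 192, 194, 195, 211, 185, 144, 158]
t=3: [275, 155, 156, 156, 166, 296, 271, 280]
t=4: [262, 335, 335, 335, 341, 274, 259, 265]
t=5: [200, 244, 244, 244, 247, 207, 198, 201]
t=6: [54, 80, 80, 80, 82, 58, 53, 54]
t=7: [229, 245, 245, 245, 246, 232, 229, 229]
t=8: [91, 101, 101, 101, 102, 93, 91, 91]
t=9: [292, 298, 298, 298, 299, 293, 292, 292]
t=10: [210, 214, 214, 214, 214, 211, 210, 210]
t=11: [44, 47, 47, 47, 47, 45, 44, 44]
t=12: [193, 195, 195, 195, 195, 193, 193, 193]
t=13: [9, 10, 10, 10, 10, 9, 9, 9]
t=14: [121, 122, 122, 122, 122, 121, 121, 121]
t=15: [345, 346, 346, 346, 346, 345, 345, 345]

Answer: [345, 346, 346, 346, 346, 345, 345, 345]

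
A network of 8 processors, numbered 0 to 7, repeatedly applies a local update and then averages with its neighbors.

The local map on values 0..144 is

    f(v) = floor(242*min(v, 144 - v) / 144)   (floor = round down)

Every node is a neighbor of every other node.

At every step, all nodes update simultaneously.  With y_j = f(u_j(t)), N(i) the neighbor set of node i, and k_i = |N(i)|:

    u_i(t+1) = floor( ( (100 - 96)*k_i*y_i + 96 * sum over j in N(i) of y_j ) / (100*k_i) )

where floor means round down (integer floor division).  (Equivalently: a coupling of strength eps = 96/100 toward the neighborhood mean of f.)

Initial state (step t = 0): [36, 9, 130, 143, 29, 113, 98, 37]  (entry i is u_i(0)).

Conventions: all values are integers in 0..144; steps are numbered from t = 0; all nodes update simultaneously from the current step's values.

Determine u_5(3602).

Answer: u_5(3602) = 53
Key observation: The state at step 8, [104, 104, 104, 104, 104, 104, 104, 104], reappears at step 17: the system is in a cycle of period 9 from step 8 on.  Therefore the state at step 3602 equals the state at step 8 + ((3602 - 8) mod 9) = 11, which is [53, 53, 53, 53, 53, 53, 53, 53].

Derivation:
t=0: [36, 9, 130, 143, 29, 113, 98, 37]
t=1: [40, 44, 44, 46, 41, 41, 38, 40]
t=2: [69, 69, 69, 68, 69, 69, 70, 69]
t=3: [115, 115, 115, 115, 115, 115, 114, 115]
t=4: [48, 48, 48, 48, 48, 48, 48, 48]
t=5: [80, 80, 80, 80, 80, 80, 80, 80]
t=6: [107, 107, 107, 107, 107, 107, 107, 107]
t=7: [62, 62, 62, 62, 62, 62, 62, 62]
t=8: [104, 104, 104, 104, 104, 104, 104, 104]
t=9: [67, 67, 67, 67, 67, 67, 67, 67]
t=10: [112, 112, 112, 112, 112, 112, 112, 112]
t=11: [53, 53, 53, 53, 53, 53, 53, 53]
t=12: [89, 89, 89, 89, 89, 89, 89, 89]
t=13: [92, 92, 92, 92, 92, 92, 92, 92]
t=14: [87, 87, 87, 87, 87, 87, 87, 87]
t=15: [95, 95, 95, 95, 95, 95, 95, 95]
t=16: [82, 82, 82, 82, 82, 82, 82, 82]
t=17: [104, 104, 104, 104, 104, 104, 104, 104]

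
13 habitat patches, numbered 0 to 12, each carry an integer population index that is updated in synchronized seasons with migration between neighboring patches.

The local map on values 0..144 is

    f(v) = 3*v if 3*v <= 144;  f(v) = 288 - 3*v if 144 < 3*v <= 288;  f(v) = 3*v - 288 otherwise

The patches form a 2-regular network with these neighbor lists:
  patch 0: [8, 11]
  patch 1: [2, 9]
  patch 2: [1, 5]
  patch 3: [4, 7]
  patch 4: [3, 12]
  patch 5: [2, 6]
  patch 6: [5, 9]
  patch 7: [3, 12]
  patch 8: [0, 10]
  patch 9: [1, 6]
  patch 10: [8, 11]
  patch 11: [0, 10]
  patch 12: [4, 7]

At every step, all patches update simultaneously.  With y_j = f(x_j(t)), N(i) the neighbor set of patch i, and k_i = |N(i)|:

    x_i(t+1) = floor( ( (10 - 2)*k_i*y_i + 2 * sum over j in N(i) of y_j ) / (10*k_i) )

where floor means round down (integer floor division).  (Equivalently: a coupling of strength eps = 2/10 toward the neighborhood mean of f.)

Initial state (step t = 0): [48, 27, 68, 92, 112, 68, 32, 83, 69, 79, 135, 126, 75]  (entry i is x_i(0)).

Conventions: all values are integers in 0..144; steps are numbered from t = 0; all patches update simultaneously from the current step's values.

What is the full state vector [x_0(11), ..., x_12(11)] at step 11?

Answer: [100, 84, 79, 86, 24, 123, 85, 72, 47, 74, 69, 64, 88]

Derivation:
t=0: [48, 27, 68, 92, 112, 68, 32, 83, 69, 79, 135, 126, 75]
t=1: [132, 78, 83, 18, 45, 85, 90, 38, 90, 58, 110, 98, 59]
t=2: [88, 58, 39, 68, 124, 32, 29, 107, 29, 98, 36, 19, 113]
t=3: [33, 103, 114, 78, 80, 97, 79, 39, 82, 24, 100, 58, 52]
t=4: [94, 29, 45, 59, 57, 12, 48, 112, 44, 64, 25, 102, 122]
t=5: [19, 92, 120, 105, 112, 56, 128, 57, 113, 99, 75, 22, 78]
t=6: [57, 17, 70, 38, 46, 112, 89, 101, 52, 18, 62, 64, 59]
t=7: [116, 54, 72, 106, 132, 48, 27, 34, 127, 50, 104, 98, 104]
t=8: [57, 121, 84, 45, 91, 130, 93, 87, 82, 131, 29, 13, 40]
t=9: [101, 74, 46, 112, 37, 86, 27, 47, 54, 92, 77, 51, 100]
t=10: [38, 67, 120, 63, 94, 45, 69, 118, 108, 24, 71, 115, 34]
t=11: [100, 84, 79, 86, 24, 123, 85, 72, 47, 74, 69, 64, 88]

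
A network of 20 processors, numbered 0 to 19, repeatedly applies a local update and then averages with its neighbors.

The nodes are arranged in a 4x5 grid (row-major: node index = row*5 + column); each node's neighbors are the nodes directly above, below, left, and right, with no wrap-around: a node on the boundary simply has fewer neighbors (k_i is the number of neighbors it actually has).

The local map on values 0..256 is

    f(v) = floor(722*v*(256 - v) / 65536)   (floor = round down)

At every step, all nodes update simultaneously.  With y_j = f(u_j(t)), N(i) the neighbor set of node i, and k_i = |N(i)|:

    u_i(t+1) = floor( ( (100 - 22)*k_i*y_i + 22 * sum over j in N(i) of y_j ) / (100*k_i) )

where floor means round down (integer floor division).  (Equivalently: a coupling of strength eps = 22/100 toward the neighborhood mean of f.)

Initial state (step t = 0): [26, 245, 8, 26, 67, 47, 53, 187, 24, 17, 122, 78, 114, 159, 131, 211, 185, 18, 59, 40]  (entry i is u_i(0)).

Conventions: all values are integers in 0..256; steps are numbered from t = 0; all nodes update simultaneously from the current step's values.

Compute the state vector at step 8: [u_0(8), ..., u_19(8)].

Answer: [163, 164, 164, 163, 163, 165, 165, 164, 163, 163, 166, 166, 165, 165, 165, 167, 166, 165, 166, 166]

Derivation:
t=0: [26, 245, 8, 26, 67, 47, 53, 187, 24, 17, 122, 78, 114, 159, 131, 211, 185, 18, 59, 40]
t=1: [65, 37, 33, 66, 120, 110, 115, 131, 70, 62, 167, 152, 166, 161, 162, 116, 134, 69, 122, 107]
t=2: [135, 98, 93, 137, 169, 172, 172, 171, 145, 138, 165, 173, 164, 167, 165, 176, 176, 149, 175, 174]
t=3: [175, 169, 167, 176, 164, 160, 159, 161, 175, 176, 163, 158, 165, 163, 165, 156, 156, 171, 157, 157]
t=4: [157, 161, 162, 156, 163, 167, 168, 166, 157, 156, 167, 169, 165, 166, 164, 170, 170, 161, 169, 170]
t=5: [169, 167, 167, 170, 167, 163, 162, 164, 170, 170, 162, 161, 164, 164, 165, 161, 161, 166, 161, 161]
t=6: [161, 163, 163, 161, 162, 166, 166, 165, 161, 161, 167, 167, 166, 165, 165, 167, 167, 164, 167, 167]
t=7: [167, 166, 166, 167, 167, 164, 164, 165, 167, 167, 163, 163, 164, 165, 165, 163, 163, 165, 163, 163]
t=8: [163, 164, 164, 163, 163, 165, 165, 164, 163, 163, 166, 166, 165, 165, 165, 167, 166, 165, 166, 166]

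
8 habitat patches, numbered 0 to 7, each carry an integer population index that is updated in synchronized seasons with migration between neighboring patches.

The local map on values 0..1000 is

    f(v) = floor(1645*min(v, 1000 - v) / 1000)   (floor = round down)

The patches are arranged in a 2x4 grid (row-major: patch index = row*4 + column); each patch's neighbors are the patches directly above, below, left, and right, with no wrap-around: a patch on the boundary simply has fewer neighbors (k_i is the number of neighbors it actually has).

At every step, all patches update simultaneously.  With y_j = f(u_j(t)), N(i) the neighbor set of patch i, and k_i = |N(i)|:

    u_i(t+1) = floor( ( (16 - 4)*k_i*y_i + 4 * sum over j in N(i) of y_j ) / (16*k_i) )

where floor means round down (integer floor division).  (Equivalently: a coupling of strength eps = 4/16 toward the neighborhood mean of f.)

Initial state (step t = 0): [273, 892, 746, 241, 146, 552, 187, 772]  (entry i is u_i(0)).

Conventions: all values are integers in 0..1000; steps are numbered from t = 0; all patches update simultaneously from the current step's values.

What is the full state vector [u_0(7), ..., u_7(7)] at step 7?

Answer: [568, 711, 788, 670, 544, 659, 770, 717]

Derivation:
t=0: [273, 892, 746, 241, 146, 552, 187, 772]
t=1: [388, 266, 386, 396, 328, 612, 357, 369]
t=2: [600, 486, 615, 643, 563, 608, 596, 610]
t=3: [683, 760, 645, 599, 701, 664, 657, 637]
t=4: [501, 433, 572, 641, 502, 534, 567, 600]
t=5: [806, 724, 695, 612, 812, 761, 711, 656]
t=6: [334, 441, 506, 611, 320, 397, 477, 562]
t=7: [568, 711, 788, 670, 544, 659, 770, 717]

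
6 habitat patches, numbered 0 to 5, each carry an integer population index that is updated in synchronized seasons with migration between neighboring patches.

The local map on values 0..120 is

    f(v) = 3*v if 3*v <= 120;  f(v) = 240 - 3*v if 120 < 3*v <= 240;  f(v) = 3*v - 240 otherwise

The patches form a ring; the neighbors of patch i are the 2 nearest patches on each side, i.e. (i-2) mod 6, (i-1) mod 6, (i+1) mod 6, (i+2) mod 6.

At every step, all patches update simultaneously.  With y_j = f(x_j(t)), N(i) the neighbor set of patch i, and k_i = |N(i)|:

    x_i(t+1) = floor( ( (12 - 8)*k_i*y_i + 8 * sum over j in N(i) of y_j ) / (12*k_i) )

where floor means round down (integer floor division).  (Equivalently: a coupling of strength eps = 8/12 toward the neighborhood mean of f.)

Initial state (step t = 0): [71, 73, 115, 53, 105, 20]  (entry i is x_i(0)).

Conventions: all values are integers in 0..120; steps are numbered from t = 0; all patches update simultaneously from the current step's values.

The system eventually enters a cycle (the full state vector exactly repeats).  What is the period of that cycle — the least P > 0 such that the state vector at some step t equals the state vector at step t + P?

Answer: 9
Key observation: The state at step 7, [73, 73, 77, 77, 77, 74], reappears at step 16 — and no state repeats earlier — so the cycle the system enters has period 9.

Derivation:
t=0: [71, 73, 115, 53, 105, 20]
t=1: [52, 52, 69, 70, 70, 54]
t=2: [65, 65, 49, 47, 47, 64]
t=3: [62, 62, 79, 80, 80, 64]
t=4: [35, 35, 19, 17, 17, 34]
t=5: [87, 87, 71, 69, 69, 86]
t=6: [23, 23, 27, 27, 27, 24]
t=7: [73, 73, 77, 77, 77, 74]
t=8: [16, 16, 13, 12, 12, 16]
t=9: [44, 44, 41, 40, 40, 44]
t=10: [111, 111, 115, 115, 115, 112]
t=11: [97, 97, 101, 101, 101, 98]
t=12: [55, 55, 59, 59, 59, 56]
t=13: [70, 70, 67, 66, 66, 70]
t=14: [33, 33, 37, 37, 37, 34]
t=15: [103, 103, 107, 107, 107, 104]
t=16: [73, 73, 77, 77, 77, 74]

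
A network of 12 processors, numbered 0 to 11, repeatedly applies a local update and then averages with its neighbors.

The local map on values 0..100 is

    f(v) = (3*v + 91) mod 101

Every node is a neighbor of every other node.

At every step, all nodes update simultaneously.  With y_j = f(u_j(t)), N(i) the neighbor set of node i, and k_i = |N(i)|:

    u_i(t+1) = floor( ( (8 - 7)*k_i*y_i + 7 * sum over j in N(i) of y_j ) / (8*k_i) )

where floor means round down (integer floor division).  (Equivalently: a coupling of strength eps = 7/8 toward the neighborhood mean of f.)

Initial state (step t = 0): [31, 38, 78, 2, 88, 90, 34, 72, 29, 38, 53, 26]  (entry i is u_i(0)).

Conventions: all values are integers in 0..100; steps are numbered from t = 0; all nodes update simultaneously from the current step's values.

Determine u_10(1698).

Simulating step by step:
t=0: [31, 38, 78, 2, 88, 90, 34, 72, 29, 38, 53, 26]
t=1: [52, 48, 49, 52, 50, 50, 52, 48, 51, 48, 50, 51]
t=2: [39, 38, 39, 39, 39, 39, 39, 38, 39, 38, 39, 39]
t=3: [5, 5, 5, 5, 5, 5, 5, 5, 5, 5, 5, 5]
t=4: [5, 5, 5, 5, 5, 5, 5, 5, 5, 5, 5, 5]

Answer: u_10(1698) = 5
Key observation: The state at step 3, [5, 5, 5, 5, 5, 5, 5, 5, 5, 5, 5, 5], reappears at step 4: the system is in a cycle of period 1 from step 3 on.  Therefore the state at step 1698 equals the state at step 3 + ((1698 - 3) mod 1) = 3, which is [5, 5, 5, 5, 5, 5, 5, 5, 5, 5, 5, 5].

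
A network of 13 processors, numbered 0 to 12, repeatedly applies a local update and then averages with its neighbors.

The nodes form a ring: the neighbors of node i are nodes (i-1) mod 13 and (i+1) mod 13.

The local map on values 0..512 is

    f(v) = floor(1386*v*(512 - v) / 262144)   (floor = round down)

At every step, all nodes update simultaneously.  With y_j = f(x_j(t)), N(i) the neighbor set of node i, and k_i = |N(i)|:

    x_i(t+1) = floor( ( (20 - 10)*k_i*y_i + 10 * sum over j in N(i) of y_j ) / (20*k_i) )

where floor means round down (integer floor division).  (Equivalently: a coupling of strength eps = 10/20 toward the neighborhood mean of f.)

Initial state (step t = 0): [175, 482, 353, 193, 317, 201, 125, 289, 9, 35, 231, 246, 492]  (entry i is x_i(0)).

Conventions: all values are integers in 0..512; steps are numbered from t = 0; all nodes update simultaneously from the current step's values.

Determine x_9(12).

Answer: x_9(12) = 322

Derivation:
t=0: [175, 482, 353, 193, 317, 201, 125, 289, 9, 35, 231, 246, 492]
t=1: [187, 189, 248, 318, 326, 310, 295, 239, 118, 135, 279, 271, 190]
t=2: [321, 327, 335, 329, 324, 330, 337, 317, 275, 281, 325, 339, 328]
t=3: [321, 318, 315, 317, 319, 316, 316, 326, 339, 337, 323, 315, 318]
t=4: [325, 326, 327, 326, 325, 326, 325, 319, 312, 313, 320, 326, 326]
t=5: [320, 320, 319, 320, 320, 320, 321, 325, 328, 327, 324, 321, 320]
t=6: [324, 324, 324, 324, 324, 324, 323, 321, 319, 319, 321, 323, 324]
t=7: [322, 322, 322, 322, 322, 322, 322, 323, 324, 324, 323, 322, 322]
t=8: [323, 323, 323, 323, 323, 323, 322, 322, 322, 322, 322, 322, 323]
t=9: [322, 322, 322, 322, 322, 322, 322, 323, 323, 323, 323, 322, 322]
t=10: [323, 323, 323, 323, 323, 323, 322, 322, 322, 322, 322, 322, 323]
t=11: [322, 322, 322, 322, 322, 322, 322, 323, 323, 323, 323, 322, 322]
t=12: [323, 323, 323, 323, 323, 323, 322, 322, 322, 322, 322, 322, 323]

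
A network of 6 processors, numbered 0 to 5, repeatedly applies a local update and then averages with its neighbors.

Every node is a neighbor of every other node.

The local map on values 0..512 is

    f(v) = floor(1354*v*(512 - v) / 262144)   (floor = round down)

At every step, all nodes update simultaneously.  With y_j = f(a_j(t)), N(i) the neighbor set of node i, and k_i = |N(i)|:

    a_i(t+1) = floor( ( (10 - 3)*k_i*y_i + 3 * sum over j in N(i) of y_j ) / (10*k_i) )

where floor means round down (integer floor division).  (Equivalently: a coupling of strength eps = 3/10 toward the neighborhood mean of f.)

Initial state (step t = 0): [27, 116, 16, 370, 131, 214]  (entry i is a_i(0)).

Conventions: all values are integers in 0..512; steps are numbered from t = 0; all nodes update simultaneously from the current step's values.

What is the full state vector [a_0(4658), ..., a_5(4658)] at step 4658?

Answer: [317, 317, 317, 317, 317, 317]
Key observation: The state at step 7, [319, 319, 319, 319, 319, 319], reappears at step 9: the system is in a cycle of period 2 from step 7 on.  Therefore the state at step 4658 equals the state at step 7 + ((4658 - 7) mod 2) = 8, which is [317, 317, 317, 317, 317, 317].

Derivation:
t=0: [27, 116, 16, 370, 131, 214]
t=1: [114, 223, 97, 245, 236, 282]
t=2: [256, 319, 239, 322, 321, 321]
t=3: [332, 319, 332, 318, 318, 318]
t=4: [310, 316, 310, 316, 316, 316]
t=5: [322, 319, 322, 319, 319, 319]
t=6: [316, 316, 316, 316, 316, 316]
t=7: [319, 319, 319, 319, 319, 319]
t=8: [317, 317, 317, 317, 317, 317]
t=9: [319, 319, 319, 319, 319, 319]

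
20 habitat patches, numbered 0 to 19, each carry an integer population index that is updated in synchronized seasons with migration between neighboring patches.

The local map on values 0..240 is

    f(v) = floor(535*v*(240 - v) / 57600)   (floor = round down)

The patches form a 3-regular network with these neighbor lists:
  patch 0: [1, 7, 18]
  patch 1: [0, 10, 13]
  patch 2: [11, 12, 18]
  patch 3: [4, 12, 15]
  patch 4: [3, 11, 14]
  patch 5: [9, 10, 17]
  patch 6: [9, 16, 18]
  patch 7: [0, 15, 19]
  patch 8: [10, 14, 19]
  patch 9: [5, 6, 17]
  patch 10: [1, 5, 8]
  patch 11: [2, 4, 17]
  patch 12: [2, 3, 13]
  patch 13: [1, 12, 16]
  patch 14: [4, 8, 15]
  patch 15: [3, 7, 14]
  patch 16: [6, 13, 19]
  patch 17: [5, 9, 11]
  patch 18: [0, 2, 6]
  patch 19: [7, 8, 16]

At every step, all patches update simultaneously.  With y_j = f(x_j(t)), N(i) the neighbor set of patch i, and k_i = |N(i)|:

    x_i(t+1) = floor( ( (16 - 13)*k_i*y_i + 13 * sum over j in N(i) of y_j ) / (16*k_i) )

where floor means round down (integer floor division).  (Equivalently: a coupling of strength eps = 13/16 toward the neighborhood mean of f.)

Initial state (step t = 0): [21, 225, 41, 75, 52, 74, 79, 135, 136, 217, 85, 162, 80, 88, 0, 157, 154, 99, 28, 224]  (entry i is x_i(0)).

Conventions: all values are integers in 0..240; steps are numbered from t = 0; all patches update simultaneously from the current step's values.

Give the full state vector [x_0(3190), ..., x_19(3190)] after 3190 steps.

Answer: [132, 132, 132, 132, 132, 132, 132, 132, 132, 132, 132, 132, 132, 132, 132, 132, 132, 132, 132, 132]
Key observation: The state at step 4, [132, 132, 132, 132, 132, 132, 132, 132, 132, 132, 132, 132, 132, 132, 132, 132, 132, 132, 132, 132], reappears at step 5: the system is in a cycle of period 1 from step 4 on.  Therefore the state at step 3190 equals the state at step 4 + ((3190 - 4) mod 1) = 4, which is [132, 132, 132, 132, 132, 132, 132, 132, 132, 132, 132, 132, 132, 132, 132, 132, 132, 132, 132, 132].

Derivation:
t=0: [21, 225, 41, 75, 52, 74, 79, 135, 136, 217, 85, 162, 80, 88, 0, 157, 154, 99, 28, 224]
t=1: [66, 83, 92, 110, 79, 101, 82, 77, 66, 106, 97, 101, 106, 96, 92, 89, 97, 99, 73, 110]
t=2: [114, 120, 124, 125, 127, 129, 123, 119, 124, 127, 120, 125, 129, 126, 117, 124, 126, 130, 116, 119]
t=3: [133, 133, 132, 132, 133, 132, 133, 133, 133, 132, 132, 132, 132, 132, 133, 133, 133, 132, 133, 133]
t=4: [132, 132, 132, 132, 132, 132, 132, 132, 132, 132, 132, 132, 132, 132, 132, 132, 132, 132, 132, 132]
t=5: [132, 132, 132, 132, 132, 132, 132, 132, 132, 132, 132, 132, 132, 132, 132, 132, 132, 132, 132, 132]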